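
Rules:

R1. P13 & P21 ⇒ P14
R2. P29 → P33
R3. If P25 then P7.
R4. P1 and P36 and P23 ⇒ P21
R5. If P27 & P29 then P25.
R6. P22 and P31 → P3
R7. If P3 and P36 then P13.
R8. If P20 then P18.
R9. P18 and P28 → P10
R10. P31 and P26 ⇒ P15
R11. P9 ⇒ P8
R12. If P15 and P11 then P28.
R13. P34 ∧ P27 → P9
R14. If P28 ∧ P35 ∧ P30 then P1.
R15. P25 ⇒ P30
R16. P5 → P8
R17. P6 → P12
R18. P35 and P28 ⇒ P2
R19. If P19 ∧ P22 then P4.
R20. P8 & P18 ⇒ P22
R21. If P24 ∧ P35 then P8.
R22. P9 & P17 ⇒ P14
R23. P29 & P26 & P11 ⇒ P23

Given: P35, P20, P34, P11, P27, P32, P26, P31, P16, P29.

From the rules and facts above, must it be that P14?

No

Forward chaining from the given facts derives: P33, P25, P18, P15, P28, P9, P30, P2, P23, P7, P10, P8, P1, P22, P3.
Rules concluding P14: R1 needs P13; R22 needs P17 — none of these are established.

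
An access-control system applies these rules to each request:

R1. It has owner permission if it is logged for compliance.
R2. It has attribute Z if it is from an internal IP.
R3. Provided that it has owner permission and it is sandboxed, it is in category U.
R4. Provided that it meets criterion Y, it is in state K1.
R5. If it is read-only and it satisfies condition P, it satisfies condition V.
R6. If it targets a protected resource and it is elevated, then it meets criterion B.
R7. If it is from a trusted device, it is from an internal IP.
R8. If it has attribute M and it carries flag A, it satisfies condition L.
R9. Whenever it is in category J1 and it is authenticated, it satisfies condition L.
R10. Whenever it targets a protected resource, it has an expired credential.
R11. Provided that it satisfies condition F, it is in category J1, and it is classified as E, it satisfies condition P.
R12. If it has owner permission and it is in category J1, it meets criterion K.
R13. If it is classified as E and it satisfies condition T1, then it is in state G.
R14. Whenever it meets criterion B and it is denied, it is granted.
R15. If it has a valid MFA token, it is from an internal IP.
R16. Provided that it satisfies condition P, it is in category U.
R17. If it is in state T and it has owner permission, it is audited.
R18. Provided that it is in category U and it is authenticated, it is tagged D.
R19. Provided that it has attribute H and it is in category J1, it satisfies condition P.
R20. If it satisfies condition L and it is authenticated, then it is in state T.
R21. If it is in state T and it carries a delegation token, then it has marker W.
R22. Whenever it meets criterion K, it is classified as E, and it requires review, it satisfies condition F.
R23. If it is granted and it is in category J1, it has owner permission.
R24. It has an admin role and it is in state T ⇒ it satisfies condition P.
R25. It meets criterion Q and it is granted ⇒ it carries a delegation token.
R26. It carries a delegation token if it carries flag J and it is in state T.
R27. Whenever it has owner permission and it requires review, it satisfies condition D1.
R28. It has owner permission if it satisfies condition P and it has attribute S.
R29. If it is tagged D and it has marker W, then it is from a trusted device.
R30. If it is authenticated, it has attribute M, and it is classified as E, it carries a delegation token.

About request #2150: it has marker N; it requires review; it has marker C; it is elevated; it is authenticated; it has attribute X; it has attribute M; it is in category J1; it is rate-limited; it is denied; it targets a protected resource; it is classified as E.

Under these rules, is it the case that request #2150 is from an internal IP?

Yes

By R6 (it targets a protected resource, it is elevated): it meets criterion B.
By R9 (it is in category J1, it is authenticated): it satisfies condition L.
By R14 (it meets criterion B, it is denied): it is granted.
By R20 (it satisfies condition L, it is authenticated): it is in state T.
By R23 (it is granted, it is in category J1): it has owner permission.
By R30 (it is authenticated, it has attribute M, it is classified as E): it carries a delegation token.
By R12 (it has owner permission, it is in category J1): it meets criterion K.
By R21 (it is in state T, it carries a delegation token): it has marker W.
By R22 (it meets criterion K, it is classified as E, it requires review): it satisfies condition F.
By R11 (it satisfies condition F, it is in category J1, it is classified as E): it satisfies condition P.
By R16 (it satisfies condition P): it is in category U.
By R18 (it is in category U, it is authenticated): it is tagged D.
By R29 (it is tagged D, it has marker W): it is from a trusted device.
By R7 (it is from a trusted device): it is from an internal IP.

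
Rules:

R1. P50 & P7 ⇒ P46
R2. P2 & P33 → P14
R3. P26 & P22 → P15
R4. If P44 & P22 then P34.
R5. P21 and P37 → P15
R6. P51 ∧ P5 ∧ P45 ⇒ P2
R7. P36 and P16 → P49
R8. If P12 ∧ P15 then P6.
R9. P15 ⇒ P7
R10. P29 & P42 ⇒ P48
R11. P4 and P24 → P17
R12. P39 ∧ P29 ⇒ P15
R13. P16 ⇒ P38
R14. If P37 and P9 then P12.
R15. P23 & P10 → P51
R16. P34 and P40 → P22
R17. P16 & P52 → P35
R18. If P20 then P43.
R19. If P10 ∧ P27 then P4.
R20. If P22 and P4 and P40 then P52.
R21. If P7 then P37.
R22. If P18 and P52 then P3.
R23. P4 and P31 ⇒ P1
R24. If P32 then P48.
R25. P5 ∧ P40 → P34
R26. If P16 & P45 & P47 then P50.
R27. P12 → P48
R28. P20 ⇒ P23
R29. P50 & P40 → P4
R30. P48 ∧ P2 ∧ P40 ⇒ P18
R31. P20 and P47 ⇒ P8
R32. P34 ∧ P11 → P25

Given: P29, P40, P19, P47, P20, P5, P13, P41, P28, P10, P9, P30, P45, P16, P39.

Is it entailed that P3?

P15  (by R12: P39, P29)
P34  (by R25: P5, P40)
P50  (by R26: P16, P45, P47)
P23  (by R28: P20)
P4  (by R29: P50, P40)
P7  (by R9: P15)
P51  (by R15: P23, P10)
P22  (by R16: P34, P40)
P52  (by R20: P22, P4, P40)
P37  (by R21: P7)
P2  (by R6: P51, P5, P45)
P12  (by R14: P37, P9)
P48  (by R27: P12)
P18  (by R30: P48, P2, P40)
P3  (by R22: P18, P52)

Yes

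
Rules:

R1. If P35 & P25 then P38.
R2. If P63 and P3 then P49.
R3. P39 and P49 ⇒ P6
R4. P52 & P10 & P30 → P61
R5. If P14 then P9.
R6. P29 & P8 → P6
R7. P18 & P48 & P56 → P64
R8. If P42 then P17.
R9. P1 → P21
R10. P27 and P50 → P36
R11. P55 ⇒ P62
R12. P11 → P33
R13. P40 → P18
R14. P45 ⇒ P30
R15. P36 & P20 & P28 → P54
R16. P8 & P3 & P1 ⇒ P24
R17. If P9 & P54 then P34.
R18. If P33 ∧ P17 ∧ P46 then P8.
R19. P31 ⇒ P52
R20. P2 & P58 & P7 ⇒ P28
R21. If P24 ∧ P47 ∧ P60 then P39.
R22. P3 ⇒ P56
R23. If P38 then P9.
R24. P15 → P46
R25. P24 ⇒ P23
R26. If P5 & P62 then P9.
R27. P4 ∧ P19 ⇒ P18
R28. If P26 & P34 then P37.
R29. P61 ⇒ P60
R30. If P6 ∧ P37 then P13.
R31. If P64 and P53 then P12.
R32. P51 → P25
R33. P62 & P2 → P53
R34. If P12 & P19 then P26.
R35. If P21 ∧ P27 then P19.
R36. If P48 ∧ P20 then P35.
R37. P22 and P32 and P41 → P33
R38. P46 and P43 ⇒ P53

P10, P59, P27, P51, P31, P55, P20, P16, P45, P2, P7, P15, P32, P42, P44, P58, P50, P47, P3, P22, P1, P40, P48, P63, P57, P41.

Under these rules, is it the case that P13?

Yes

P49  (by R2: P63, P3)
P17  (by R8: P42)
P21  (by R9: P1)
P36  (by R10: P27, P50)
P62  (by R11: P55)
P18  (by R13: P40)
P30  (by R14: P45)
P52  (by R19: P31)
P28  (by R20: P2, P58, P7)
P56  (by R22: P3)
P46  (by R24: P15)
P25  (by R32: P51)
P53  (by R33: P62, P2)
P19  (by R35: P21, P27)
P35  (by R36: P48, P20)
P33  (by R37: P22, P32, P41)
P38  (by R1: P35, P25)
P61  (by R4: P52, P10, P30)
P64  (by R7: P18, P48, P56)
P54  (by R15: P36, P20, P28)
P8  (by R18: P33, P17, P46)
P9  (by R23: P38)
P60  (by R29: P61)
P12  (by R31: P64, P53)
P26  (by R34: P12, P19)
P24  (by R16: P8, P3, P1)
P34  (by R17: P9, P54)
P39  (by R21: P24, P47, P60)
P37  (by R28: P26, P34)
P6  (by R3: P39, P49)
P13  (by R30: P6, P37)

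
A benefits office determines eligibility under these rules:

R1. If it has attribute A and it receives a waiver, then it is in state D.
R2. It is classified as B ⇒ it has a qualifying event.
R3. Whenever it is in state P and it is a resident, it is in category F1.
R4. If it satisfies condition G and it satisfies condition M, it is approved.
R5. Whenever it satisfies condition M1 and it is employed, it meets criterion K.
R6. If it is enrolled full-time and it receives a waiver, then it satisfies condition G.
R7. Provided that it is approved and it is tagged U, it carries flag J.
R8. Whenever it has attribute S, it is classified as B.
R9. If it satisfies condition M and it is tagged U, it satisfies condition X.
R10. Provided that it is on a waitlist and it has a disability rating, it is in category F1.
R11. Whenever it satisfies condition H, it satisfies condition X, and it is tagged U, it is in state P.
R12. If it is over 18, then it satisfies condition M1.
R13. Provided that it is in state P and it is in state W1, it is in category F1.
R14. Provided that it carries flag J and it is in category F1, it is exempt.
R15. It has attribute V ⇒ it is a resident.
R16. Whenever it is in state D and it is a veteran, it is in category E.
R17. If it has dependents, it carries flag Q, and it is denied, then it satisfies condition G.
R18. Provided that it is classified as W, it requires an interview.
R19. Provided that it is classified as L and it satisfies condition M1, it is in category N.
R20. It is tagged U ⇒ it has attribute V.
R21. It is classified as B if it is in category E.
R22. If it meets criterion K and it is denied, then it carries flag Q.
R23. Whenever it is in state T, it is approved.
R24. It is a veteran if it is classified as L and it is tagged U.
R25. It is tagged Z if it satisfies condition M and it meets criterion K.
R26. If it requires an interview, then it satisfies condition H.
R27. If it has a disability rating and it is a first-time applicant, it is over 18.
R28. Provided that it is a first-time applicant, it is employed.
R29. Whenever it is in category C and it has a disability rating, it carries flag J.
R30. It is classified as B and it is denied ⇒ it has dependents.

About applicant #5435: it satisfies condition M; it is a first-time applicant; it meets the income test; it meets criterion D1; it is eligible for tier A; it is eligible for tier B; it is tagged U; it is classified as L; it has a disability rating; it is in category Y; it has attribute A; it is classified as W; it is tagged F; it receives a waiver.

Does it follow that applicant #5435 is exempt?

Forward chaining from the given facts derives: is in state D, satisfies condition X, requires an interview, has attribute V, is a veteran, satisfies condition H, is over 18, is employed, is in state P, satisfies condition M1, is a resident, is in category E, is in category N, is classified as B, has a qualifying event, is in category F1, meets criterion K, is tagged Z.
The only rule concluding "it is exempt" is R14, which needs "it carries flag J"; that is never established.

No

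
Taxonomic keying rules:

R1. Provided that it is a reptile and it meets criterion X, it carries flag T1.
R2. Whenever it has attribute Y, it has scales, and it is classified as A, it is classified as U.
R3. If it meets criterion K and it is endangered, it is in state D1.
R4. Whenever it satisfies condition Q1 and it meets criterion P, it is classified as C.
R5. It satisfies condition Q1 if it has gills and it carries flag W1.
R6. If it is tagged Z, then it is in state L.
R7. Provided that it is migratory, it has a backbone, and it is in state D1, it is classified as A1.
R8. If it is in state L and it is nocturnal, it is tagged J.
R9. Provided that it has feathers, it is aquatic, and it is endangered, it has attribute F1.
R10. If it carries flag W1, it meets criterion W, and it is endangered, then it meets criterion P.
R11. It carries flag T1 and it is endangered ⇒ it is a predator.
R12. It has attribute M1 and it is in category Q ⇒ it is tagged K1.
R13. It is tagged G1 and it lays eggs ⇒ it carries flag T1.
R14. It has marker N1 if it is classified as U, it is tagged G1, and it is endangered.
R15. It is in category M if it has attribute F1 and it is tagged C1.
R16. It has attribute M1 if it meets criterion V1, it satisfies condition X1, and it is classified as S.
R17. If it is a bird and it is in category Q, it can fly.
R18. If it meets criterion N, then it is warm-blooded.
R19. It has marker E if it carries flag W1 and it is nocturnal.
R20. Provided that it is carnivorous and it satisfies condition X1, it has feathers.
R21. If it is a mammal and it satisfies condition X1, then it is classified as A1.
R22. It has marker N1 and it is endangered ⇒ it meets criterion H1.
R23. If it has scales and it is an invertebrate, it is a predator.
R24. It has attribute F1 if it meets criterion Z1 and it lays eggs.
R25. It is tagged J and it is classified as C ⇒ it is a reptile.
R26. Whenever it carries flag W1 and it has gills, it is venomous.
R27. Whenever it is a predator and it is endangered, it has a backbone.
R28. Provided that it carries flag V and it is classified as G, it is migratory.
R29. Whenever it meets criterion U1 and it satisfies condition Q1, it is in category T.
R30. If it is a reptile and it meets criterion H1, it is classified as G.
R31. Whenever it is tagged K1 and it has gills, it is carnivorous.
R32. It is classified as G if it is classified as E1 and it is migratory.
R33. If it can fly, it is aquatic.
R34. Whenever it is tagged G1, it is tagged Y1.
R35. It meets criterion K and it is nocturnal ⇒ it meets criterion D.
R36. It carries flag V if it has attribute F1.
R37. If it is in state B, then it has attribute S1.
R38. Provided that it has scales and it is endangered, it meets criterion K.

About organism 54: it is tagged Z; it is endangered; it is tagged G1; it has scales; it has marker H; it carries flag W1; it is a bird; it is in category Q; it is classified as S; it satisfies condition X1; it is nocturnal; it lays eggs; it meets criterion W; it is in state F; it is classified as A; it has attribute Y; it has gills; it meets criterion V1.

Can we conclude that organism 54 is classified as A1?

Yes

By R2 (it has attribute Y, it has scales, it is classified as A): it is classified as U.
By R5 (it has gills, it carries flag W1): it satisfies condition Q1.
By R6 (it is tagged Z): it is in state L.
By R8 (it is in state L, it is nocturnal): it is tagged J.
By R10 (it carries flag W1, it meets criterion W, it is endangered): it meets criterion P.
By R13 (it is tagged G1, it lays eggs): it carries flag T1.
By R14 (it is classified as U, it is tagged G1, it is endangered): it has marker N1.
By R16 (it meets criterion V1, it satisfies condition X1, it is classified as S): it has attribute M1.
By R17 (it is a bird, it is in category Q): it can fly.
By R22 (it has marker N1, it is endangered): it meets criterion H1.
By R33 (it can fly): it is aquatic.
By R38 (it has scales, it is endangered): it meets criterion K.
By R3 (it meets criterion K, it is endangered): it is in state D1.
By R4 (it satisfies condition Q1, it meets criterion P): it is classified as C.
By R11 (it carries flag T1, it is endangered): it is a predator.
By R12 (it has attribute M1, it is in category Q): it is tagged K1.
By R25 (it is tagged J, it is classified as C): it is a reptile.
By R27 (it is a predator, it is endangered): it has a backbone.
By R30 (it is a reptile, it meets criterion H1): it is classified as G.
By R31 (it is tagged K1, it has gills): it is carnivorous.
By R20 (it is carnivorous, it satisfies condition X1): it has feathers.
By R9 (it has feathers, it is aquatic, it is endangered): it has attribute F1.
By R36 (it has attribute F1): it carries flag V.
By R28 (it carries flag V, it is classified as G): it is migratory.
By R7 (it is migratory, it has a backbone, it is in state D1): it is classified as A1.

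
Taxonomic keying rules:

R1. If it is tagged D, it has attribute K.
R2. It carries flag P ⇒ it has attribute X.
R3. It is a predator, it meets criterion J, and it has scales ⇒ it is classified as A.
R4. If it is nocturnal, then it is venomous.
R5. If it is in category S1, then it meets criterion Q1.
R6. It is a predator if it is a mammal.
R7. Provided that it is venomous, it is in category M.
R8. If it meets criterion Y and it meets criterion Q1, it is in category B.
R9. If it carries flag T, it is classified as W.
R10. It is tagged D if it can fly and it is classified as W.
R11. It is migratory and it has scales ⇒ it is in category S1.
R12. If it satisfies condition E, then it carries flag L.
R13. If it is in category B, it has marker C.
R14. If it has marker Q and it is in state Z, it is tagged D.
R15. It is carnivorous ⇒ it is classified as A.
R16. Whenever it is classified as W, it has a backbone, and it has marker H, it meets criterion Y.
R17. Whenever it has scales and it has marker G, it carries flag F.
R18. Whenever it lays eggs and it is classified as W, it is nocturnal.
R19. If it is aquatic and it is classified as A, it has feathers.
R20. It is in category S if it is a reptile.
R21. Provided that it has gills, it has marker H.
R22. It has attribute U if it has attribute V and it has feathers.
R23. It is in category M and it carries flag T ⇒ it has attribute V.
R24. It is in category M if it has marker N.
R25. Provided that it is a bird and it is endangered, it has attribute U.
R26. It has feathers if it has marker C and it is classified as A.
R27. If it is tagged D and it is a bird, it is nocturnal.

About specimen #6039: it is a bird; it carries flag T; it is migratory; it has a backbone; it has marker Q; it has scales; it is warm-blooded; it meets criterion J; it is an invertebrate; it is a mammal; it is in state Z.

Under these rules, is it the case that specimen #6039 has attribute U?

No

Forward chaining from the given facts derives: is a predator, is classified as W, is in category S1, is tagged D, is nocturnal, has attribute K, is classified as A, is venomous, meets criterion Q1, is in category M, has attribute V.
Rules concluding "it has attribute U": R22 needs "it has feathers"; R25 needs "it is endangered" — none of these are established.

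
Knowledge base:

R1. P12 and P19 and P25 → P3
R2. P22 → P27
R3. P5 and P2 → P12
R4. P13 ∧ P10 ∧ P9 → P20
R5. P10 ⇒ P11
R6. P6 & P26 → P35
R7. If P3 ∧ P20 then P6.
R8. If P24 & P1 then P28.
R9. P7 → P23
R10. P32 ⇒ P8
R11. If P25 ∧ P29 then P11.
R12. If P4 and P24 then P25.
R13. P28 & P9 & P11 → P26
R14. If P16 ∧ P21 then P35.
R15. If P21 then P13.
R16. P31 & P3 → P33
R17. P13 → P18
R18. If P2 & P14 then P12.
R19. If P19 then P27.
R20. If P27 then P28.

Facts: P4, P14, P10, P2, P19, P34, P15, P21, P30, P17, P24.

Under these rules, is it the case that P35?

Forward chaining from the given facts derives: P11, P25, P13, P18, P12, P27, P28, P3.
Rules concluding P35: R6 needs P6; R14 needs P16 — none of these are established.

No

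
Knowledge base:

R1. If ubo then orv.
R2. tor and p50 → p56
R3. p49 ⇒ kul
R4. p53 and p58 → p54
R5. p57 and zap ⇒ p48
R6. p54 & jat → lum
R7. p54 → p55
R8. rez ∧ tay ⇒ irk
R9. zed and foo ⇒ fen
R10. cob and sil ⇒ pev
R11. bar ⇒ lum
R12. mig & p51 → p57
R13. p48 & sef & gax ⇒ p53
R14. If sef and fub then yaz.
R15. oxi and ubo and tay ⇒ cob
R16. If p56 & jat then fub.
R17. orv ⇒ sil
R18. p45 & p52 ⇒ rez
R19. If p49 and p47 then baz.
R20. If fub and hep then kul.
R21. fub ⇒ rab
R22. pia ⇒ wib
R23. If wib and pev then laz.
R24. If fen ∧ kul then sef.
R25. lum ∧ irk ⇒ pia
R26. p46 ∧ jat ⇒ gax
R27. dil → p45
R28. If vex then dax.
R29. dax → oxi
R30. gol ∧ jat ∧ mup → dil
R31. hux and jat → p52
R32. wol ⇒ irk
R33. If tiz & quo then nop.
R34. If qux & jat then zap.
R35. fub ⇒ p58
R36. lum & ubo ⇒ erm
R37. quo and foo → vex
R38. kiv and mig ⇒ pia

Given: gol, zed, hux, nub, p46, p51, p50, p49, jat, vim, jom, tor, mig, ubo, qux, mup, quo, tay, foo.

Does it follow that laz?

orv  (by R1: ubo)
p56  (by R2: tor, p50)
kul  (by R3: p49)
fen  (by R9: zed, foo)
p57  (by R12: mig, p51)
fub  (by R16: p56, jat)
sil  (by R17: orv)
sef  (by R24: fen, kul)
gax  (by R26: p46, jat)
dil  (by R30: gol, jat, mup)
p52  (by R31: hux, jat)
zap  (by R34: qux, jat)
p58  (by R35: fub)
vex  (by R37: quo, foo)
p48  (by R5: p57, zap)
p53  (by R13: p48, sef, gax)
p45  (by R27: dil)
dax  (by R28: vex)
oxi  (by R29: dax)
p54  (by R4: p53, p58)
lum  (by R6: p54, jat)
cob  (by R15: oxi, ubo, tay)
rez  (by R18: p45, p52)
irk  (by R8: rez, tay)
pev  (by R10: cob, sil)
pia  (by R25: lum, irk)
wib  (by R22: pia)
laz  (by R23: wib, pev)

Yes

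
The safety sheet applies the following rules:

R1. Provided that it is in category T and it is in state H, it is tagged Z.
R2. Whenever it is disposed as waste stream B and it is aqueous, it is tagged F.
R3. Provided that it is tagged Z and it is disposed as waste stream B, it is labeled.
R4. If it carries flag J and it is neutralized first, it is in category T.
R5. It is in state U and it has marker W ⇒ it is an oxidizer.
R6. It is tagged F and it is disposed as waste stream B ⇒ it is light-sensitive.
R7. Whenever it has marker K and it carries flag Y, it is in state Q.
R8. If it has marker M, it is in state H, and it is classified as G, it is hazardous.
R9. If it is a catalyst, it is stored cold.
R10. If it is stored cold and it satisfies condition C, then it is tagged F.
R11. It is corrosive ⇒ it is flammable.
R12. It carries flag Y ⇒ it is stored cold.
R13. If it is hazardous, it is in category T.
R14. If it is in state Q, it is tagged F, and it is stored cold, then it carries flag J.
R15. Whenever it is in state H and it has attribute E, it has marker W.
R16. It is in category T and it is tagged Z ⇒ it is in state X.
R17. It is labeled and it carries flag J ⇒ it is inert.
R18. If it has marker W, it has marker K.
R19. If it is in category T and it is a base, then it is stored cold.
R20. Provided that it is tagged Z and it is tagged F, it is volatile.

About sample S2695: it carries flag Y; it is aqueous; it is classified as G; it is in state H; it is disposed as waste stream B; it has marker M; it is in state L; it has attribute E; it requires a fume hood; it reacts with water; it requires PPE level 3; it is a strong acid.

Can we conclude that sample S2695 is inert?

By R2 (it is disposed as waste stream B, it is aqueous): it is tagged F.
By R8 (it has marker M, it is in state H, it is classified as G): it is hazardous.
By R12 (it carries flag Y): it is stored cold.
By R13 (it is hazardous): it is in category T.
By R15 (it is in state H, it has attribute E): it has marker W.
By R18 (it has marker W): it has marker K.
By R1 (it is in category T, it is in state H): it is tagged Z.
By R3 (it is tagged Z, it is disposed as waste stream B): it is labeled.
By R7 (it has marker K, it carries flag Y): it is in state Q.
By R14 (it is in state Q, it is tagged F, it is stored cold): it carries flag J.
By R17 (it is labeled, it carries flag J): it is inert.

Yes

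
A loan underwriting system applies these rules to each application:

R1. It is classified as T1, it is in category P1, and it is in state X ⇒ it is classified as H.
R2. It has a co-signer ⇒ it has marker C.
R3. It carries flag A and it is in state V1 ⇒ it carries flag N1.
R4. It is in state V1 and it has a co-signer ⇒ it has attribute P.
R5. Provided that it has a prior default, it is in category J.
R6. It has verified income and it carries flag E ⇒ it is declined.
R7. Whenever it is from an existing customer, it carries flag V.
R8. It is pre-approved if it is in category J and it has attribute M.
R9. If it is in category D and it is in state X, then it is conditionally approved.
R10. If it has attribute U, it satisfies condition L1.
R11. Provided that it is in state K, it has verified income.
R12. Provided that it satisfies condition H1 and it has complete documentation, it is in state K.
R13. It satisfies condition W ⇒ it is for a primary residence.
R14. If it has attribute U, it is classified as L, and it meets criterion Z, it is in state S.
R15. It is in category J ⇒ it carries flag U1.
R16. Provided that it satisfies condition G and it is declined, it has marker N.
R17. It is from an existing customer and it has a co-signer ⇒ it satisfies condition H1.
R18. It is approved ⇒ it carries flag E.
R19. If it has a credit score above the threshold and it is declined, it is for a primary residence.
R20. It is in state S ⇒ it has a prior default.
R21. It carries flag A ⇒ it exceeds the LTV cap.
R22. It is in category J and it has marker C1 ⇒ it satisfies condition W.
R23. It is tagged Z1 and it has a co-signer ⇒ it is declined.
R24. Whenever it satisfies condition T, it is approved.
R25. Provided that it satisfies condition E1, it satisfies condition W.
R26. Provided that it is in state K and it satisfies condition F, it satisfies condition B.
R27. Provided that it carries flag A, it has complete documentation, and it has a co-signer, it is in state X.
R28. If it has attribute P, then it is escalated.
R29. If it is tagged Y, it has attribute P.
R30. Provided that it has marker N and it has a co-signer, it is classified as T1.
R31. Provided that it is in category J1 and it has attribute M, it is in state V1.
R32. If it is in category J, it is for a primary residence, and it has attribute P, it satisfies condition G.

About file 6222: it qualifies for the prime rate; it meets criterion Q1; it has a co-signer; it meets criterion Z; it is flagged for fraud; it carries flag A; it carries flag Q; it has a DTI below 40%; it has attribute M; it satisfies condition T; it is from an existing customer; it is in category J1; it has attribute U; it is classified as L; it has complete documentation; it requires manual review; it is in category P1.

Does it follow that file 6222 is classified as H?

Forward chaining from the given facts derives: has marker C, carries flag V, satisfies condition L1, is in state S, satisfies condition H1, has a prior default, exceeds the LTV cap, is approved, is in state X, is in state V1, carries flag N1, has attribute P, is in category J, is pre-approved, is in state K, carries flag U1, carries flag E, is escalated, has verified income, is declined.
The only rule concluding "it is classified as H" is R1, which needs "it is classified as T1"; that is never established.

No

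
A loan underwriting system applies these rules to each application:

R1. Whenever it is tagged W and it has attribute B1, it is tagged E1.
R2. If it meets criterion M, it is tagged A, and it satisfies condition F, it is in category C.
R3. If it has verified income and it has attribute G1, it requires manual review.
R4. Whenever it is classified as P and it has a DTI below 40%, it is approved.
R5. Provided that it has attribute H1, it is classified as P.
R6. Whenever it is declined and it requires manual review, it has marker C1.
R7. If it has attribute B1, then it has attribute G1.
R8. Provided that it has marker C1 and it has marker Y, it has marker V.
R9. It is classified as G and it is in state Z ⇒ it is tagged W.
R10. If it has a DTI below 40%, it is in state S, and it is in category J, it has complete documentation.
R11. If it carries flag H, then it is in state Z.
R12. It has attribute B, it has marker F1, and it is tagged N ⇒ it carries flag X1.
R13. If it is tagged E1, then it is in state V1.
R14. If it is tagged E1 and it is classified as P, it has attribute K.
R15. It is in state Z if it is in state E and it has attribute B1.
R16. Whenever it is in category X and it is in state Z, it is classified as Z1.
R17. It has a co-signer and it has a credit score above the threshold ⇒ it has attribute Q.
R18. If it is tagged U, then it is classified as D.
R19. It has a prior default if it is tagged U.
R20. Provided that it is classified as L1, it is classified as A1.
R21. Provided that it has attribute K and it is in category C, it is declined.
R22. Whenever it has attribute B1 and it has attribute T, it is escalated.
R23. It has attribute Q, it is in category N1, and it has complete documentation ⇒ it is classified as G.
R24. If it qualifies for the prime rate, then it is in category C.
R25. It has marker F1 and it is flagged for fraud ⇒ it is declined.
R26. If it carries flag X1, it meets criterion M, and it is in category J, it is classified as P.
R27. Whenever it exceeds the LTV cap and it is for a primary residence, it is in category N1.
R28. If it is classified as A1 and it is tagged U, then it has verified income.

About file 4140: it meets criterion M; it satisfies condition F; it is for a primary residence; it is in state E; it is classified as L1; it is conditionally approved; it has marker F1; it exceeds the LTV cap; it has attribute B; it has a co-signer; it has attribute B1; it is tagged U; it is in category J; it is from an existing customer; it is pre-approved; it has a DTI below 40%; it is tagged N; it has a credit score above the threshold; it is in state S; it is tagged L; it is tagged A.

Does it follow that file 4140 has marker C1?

By R2 (it meets criterion M, it is tagged A, it satisfies condition F): it is in category C.
By R7 (it has attribute B1): it has attribute G1.
By R10 (it has a DTI below 40%, it is in state S, it is in category J): it has complete documentation.
By R12 (it has attribute B, it has marker F1, it is tagged N): it carries flag X1.
By R15 (it is in state E, it has attribute B1): it is in state Z.
By R17 (it has a co-signer, it has a credit score above the threshold): it has attribute Q.
By R20 (it is classified as L1): it is classified as A1.
By R26 (it carries flag X1, it meets criterion M, it is in category J): it is classified as P.
By R27 (it exceeds the LTV cap, it is for a primary residence): it is in category N1.
By R28 (it is classified as A1, it is tagged U): it has verified income.
By R3 (it has verified income, it has attribute G1): it requires manual review.
By R23 (it has attribute Q, it is in category N1, it has complete documentation): it is classified as G.
By R9 (it is classified as G, it is in state Z): it is tagged W.
By R1 (it is tagged W, it has attribute B1): it is tagged E1.
By R14 (it is tagged E1, it is classified as P): it has attribute K.
By R21 (it has attribute K, it is in category C): it is declined.
By R6 (it is declined, it requires manual review): it has marker C1.

Yes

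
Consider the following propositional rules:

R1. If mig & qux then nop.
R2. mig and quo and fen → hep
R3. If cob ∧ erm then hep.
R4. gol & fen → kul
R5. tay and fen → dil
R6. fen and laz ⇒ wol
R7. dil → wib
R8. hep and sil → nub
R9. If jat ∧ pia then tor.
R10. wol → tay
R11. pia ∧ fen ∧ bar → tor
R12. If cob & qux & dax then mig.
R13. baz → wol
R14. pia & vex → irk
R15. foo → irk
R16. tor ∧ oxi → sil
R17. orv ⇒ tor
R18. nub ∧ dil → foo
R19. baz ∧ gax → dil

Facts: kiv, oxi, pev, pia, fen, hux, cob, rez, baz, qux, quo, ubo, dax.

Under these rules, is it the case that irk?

No

Forward chaining from the given facts derives: mig, wol, nop, hep, tay, dil, wib.
Rules concluding irk: R14 needs vex; R15 needs foo — none of these are established.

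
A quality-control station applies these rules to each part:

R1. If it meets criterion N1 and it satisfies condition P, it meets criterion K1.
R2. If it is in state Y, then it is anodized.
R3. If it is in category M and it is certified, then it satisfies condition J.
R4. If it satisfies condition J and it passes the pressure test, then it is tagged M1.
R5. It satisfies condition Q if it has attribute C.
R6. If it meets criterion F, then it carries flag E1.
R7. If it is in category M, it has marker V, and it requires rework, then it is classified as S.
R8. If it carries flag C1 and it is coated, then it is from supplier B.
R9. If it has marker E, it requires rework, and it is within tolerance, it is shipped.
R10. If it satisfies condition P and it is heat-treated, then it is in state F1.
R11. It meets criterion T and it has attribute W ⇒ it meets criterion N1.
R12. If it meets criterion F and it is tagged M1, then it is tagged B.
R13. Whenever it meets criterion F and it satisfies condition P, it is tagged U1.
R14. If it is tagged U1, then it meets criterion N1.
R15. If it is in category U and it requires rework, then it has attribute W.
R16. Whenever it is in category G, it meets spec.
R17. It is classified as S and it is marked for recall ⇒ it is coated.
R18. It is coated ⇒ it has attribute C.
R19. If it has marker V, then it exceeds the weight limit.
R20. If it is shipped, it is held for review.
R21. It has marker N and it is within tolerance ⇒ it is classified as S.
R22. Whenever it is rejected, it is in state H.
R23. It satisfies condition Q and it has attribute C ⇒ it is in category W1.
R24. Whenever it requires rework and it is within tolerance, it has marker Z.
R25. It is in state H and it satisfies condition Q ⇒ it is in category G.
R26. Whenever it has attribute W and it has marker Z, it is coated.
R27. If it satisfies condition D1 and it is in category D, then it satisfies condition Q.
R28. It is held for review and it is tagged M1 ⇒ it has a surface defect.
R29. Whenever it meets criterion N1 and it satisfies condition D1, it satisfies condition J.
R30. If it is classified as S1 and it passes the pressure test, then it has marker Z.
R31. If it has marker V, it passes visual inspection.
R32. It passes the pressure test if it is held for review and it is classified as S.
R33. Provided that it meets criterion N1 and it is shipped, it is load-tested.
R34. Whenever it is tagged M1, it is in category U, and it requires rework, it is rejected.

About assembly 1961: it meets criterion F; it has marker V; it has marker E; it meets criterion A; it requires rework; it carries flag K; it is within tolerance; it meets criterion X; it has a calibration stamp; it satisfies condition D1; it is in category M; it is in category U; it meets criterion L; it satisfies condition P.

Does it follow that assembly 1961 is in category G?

Yes

By R7 (it is in category M, it has marker V, it requires rework): it is classified as S.
By R9 (it has marker E, it requires rework, it is within tolerance): it is shipped.
By R13 (it meets criterion F, it satisfies condition P): it is tagged U1.
By R14 (it is tagged U1): it meets criterion N1.
By R15 (it is in category U, it requires rework): it has attribute W.
By R20 (it is shipped): it is held for review.
By R24 (it requires rework, it is within tolerance): it has marker Z.
By R26 (it has attribute W, it has marker Z): it is coated.
By R29 (it meets criterion N1, it satisfies condition D1): it satisfies condition J.
By R32 (it is held for review, it is classified as S): it passes the pressure test.
By R4 (it satisfies condition J, it passes the pressure test): it is tagged M1.
By R18 (it is coated): it has attribute C.
By R34 (it is tagged M1, it is in category U, it requires rework): it is rejected.
By R5 (it has attribute C): it satisfies condition Q.
By R22 (it is rejected): it is in state H.
By R25 (it is in state H, it satisfies condition Q): it is in category G.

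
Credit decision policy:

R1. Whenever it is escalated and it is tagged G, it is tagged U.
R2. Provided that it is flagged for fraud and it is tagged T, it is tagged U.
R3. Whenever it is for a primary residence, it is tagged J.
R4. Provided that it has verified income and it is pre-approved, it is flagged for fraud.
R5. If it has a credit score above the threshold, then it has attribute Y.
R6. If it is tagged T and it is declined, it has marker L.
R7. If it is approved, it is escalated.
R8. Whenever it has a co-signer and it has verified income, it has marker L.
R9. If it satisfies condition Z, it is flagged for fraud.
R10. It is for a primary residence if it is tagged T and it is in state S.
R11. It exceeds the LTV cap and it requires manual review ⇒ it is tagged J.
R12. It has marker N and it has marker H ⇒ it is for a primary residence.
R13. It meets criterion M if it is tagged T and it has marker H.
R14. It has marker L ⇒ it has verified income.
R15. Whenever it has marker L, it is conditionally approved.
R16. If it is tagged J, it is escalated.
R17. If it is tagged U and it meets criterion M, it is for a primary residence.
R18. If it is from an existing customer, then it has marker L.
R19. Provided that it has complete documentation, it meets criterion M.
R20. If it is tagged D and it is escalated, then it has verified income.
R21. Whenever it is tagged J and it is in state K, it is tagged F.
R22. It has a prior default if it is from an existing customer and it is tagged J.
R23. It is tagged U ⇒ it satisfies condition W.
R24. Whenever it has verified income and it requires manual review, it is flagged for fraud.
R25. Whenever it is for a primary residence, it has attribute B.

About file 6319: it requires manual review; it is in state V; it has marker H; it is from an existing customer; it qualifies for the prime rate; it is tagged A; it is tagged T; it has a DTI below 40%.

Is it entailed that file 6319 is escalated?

By R13 (it is tagged T, it has marker H): it meets criterion M.
By R18 (it is from an existing customer): it has marker L.
By R14 (it has marker L): it has verified income.
By R24 (it has verified income, it requires manual review): it is flagged for fraud.
By R2 (it is flagged for fraud, it is tagged T): it is tagged U.
By R17 (it is tagged U, it meets criterion M): it is for a primary residence.
By R3 (it is for a primary residence): it is tagged J.
By R16 (it is tagged J): it is escalated.

Yes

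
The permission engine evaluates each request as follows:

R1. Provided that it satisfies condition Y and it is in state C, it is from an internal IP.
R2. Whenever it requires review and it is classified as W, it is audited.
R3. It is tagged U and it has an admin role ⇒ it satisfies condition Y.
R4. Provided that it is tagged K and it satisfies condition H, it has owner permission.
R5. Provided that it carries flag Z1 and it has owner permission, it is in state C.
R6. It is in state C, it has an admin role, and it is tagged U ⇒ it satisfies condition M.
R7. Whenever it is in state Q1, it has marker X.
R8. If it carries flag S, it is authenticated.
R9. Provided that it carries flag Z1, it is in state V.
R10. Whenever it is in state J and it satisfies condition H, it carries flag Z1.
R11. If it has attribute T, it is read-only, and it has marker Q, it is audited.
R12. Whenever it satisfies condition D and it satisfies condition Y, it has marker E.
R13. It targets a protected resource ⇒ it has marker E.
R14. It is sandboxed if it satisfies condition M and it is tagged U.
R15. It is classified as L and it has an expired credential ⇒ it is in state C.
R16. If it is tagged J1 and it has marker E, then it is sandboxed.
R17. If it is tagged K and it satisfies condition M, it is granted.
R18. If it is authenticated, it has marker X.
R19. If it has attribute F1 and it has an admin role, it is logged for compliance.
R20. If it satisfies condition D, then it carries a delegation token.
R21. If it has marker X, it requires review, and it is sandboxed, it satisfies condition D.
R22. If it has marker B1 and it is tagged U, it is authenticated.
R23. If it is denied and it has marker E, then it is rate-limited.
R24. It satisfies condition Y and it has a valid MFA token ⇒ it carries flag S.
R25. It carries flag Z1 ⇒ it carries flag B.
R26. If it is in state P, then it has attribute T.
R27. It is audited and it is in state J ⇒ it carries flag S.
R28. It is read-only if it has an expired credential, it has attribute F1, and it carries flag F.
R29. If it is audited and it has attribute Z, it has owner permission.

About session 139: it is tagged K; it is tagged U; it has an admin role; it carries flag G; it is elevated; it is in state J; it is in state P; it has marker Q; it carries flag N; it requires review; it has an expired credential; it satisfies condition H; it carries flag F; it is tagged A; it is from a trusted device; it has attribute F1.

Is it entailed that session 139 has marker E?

By R3 (it is tagged U, it has an admin role): it satisfies condition Y.
By R4 (it is tagged K, it satisfies condition H): it has owner permission.
By R10 (it is in state J, it satisfies condition H): it carries flag Z1.
By R26 (it is in state P): it has attribute T.
By R28 (it has an expired credential, it has attribute F1, it carries flag F): it is read-only.
By R5 (it carries flag Z1, it has owner permission): it is in state C.
By R6 (it is in state C, it has an admin role, it is tagged U): it satisfies condition M.
By R11 (it has attribute T, it is read-only, it has marker Q): it is audited.
By R14 (it satisfies condition M, it is tagged U): it is sandboxed.
By R27 (it is audited, it is in state J): it carries flag S.
By R8 (it carries flag S): it is authenticated.
By R18 (it is authenticated): it has marker X.
By R21 (it has marker X, it requires review, it is sandboxed): it satisfies condition D.
By R12 (it satisfies condition D, it satisfies condition Y): it has marker E.

Yes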